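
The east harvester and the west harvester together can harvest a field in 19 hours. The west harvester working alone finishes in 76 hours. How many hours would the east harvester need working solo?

Combined rate is 1/19 per hour.
Known contribution: 1/76 per hour.
So the east harvester's rate is 1/19 − 1/76 = 3/76, meaning 76/3 hours alone.

76/3 hours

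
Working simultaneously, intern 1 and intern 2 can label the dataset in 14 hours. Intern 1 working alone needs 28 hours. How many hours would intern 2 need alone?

Combined rate is 1/14 per hour.
Known contribution: 1/28 per hour.
So intern 2's rate is 1/14 − 1/28 = 1/28, meaning 28 hours alone.

28 hours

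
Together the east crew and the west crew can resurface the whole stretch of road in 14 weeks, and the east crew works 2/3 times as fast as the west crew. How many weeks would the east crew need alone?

Let the west crew's rate be r; then the east crew's rate is (2/3)r, so together (2/3 + 1)r = (5/3)r = 1/14.
Thus r = 3/70 per week.
The west crew alone: 70/3 weeks; the east crew alone: 35 weeks.

35 weeks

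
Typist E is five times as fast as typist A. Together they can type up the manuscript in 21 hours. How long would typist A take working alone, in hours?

Let typist A's rate be r; then typist E's rate is 5r, so together (5 + 1)r = 6r = 1/21.
Thus r = 1/126 per hour.
Typist A alone: 126 hours; typist E alone: 126/5 hours.

126 hours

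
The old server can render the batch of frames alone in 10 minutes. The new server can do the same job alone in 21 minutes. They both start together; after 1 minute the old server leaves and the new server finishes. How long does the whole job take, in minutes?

189/10 minutes

In the first 1 minute the combined rate is 31/210, so 31/210 of the job is done, leaving 179/210.
After the old server leaves the rate is 1/21 per minute; the remaining 179/210 takes 179/10 minutes.
Total = 1 + 179/10 = 189/10 minutes.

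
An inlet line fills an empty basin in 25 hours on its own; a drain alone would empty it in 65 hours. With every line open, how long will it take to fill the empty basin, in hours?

325/8 hours

Net rate = 1/25 − 1/65 = (13 − 5)/325 = 8/325 per hour.
Filling time = 1 ÷ (8/325) = 325/8 hours.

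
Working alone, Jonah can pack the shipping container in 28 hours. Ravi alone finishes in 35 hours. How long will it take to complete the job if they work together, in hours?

With two workers the combined time is the product over the sum: 28·35/(28+35) = 980/63 = 140/9 hours.

140/9 hours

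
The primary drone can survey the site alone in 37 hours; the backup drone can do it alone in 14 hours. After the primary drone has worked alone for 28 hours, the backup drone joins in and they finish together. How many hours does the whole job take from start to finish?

In 28 hours the primary drone does 28/37 of the job, leaving 9/37.
The primary drone and the backup drone together work at 51/518 per hour, so finishing takes 9/37 ÷ 51/518 = 42/17 hours.
Total time = 28 + 42/17 = 518/17 hours.

518/17 hours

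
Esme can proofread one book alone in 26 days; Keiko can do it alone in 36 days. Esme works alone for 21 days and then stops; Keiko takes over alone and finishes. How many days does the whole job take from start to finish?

363/13 days

In 21 days Esme does 21/26 of the job, leaving 5/26.
Keiko works at 1/36 per day, so finishing takes 5/26 ÷ 1/36 = 90/13 days.
Total time = 21 + 90/13 = 363/13 days.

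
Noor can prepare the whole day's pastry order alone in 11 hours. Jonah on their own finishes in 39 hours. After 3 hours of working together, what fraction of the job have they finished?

50/143

Combined rate: 1/11 + 1/39 = (39 + 11)/429 = 50/429 per hour.
In 3 hours they complete 3·50/429 = 50/143 of the job.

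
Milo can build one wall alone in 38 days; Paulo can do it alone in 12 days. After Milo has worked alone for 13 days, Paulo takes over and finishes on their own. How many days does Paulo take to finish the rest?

In 13 days Milo does 13/38 of the job, leaving 25/38.
Paulo works at 1/12 per day, so finishing takes 25/38 ÷ 1/12 = 150/19 days.

150/19 days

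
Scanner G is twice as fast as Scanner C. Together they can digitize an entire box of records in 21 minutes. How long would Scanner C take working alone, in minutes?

63 minutes

Let Scanner C's rate be r; then Scanner G's rate is 2r, so together (2 + 1)r = 3r = 1/21.
Thus r = 1/63 per minute.
Scanner C alone: 63 minutes; Scanner G alone: 63/2 minutes.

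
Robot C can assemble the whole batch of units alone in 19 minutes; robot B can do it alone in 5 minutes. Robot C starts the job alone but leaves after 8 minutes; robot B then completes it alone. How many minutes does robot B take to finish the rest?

In 8 minutes robot C does 8/19 of the job, leaving 11/19.
Robot B works at 1/5 per minute, so finishing takes 11/19 ÷ 1/5 = 55/19 minutes.

55/19 minutes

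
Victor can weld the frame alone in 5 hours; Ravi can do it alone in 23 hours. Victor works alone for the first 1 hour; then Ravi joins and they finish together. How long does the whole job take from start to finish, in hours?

In 1 hour Victor does 1/5 of the job, leaving 4/5.
Victor and Ravi together work at 28/115 per hour, so finishing takes 4/5 ÷ 28/115 = 23/7 hours.
Total time = 1 + 23/7 = 30/7 hours.

30/7 hours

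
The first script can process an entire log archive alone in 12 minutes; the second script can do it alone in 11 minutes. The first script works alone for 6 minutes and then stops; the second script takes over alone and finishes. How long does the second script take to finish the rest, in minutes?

In 6 minutes the first script does 6/12 = 1/2 of the job, leaving 1/2.
The second script works at 1/11 per minute, so finishing takes 1/2 ÷ 1/11 = 11/2 minutes.

11/2 minutes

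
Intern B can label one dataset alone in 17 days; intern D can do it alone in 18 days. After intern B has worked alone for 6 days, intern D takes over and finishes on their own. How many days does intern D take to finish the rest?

198/17 days

In 6 days intern B does 6/17 of the job, leaving 11/17.
Intern D works at 1/18 per day, so finishing takes 11/17 ÷ 1/18 = 198/17 days.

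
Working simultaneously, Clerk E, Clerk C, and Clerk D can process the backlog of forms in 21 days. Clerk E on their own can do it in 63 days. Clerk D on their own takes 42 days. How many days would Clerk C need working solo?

126 days

Combined rate is 1/21 per day.
Known contribution: 1/63 + 1/42 = (2 + 3)/126 = 5/126 per day.
So Clerk C's rate is 1/21 − 5/126 = 1/126, meaning 126 days alone.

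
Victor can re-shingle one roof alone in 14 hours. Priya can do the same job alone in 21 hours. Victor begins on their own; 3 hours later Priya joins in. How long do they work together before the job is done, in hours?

In the first 3 hours Victor alone does 3/14 of the job, leaving 11/14.
Once everyone is working, combined rate: 1/14 + 1/21 = (3 + 2)/42 = 5/42 per hour.
Remaining 11/14 at 5/42 per hour takes 33/5 hours.

33/5 hours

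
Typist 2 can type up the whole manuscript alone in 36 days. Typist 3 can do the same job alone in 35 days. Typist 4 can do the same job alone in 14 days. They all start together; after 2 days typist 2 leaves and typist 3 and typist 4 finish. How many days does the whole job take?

85/9 days

In the first 2 days the combined rate is 23/180, so 23/90 of the job is done, leaving 67/90.
After typist 2 leaves the rate is 1/10 per day; the remaining 67/90 takes 67/9 days.
Total = 2 + 67/9 = 85/9 days.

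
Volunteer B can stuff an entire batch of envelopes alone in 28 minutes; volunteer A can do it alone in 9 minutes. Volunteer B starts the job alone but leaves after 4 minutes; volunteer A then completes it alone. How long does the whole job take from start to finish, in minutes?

In 4 minutes volunteer B does 4/28 = 1/7 of the job, leaving 6/7.
Volunteer A works at 1/9 per minute, so finishing takes 6/7 ÷ 1/9 = 54/7 minutes.
Total time = 4 + 54/7 = 82/7 minutes.

82/7 minutes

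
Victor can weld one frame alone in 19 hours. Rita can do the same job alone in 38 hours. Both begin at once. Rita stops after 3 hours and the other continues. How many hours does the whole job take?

In the first 3 hours the combined rate is 3/38, so 9/38 of the job is done, leaving 29/38.
After Rita leaves the rate is 1/19 per hour; the remaining 29/38 takes 29/2 hours.
Total = 3 + 29/2 = 35/2 hours.

35/2 hours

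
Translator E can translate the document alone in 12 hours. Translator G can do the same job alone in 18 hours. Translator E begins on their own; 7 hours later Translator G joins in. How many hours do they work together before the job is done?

In the first 7 hours Translator E alone does 7/12 of the job, leaving 5/12.
Once everyone is working, combined rate: 1/12 + 1/18 = (3 + 2)/36 = 5/36 per hour.
Remaining 5/12 at 5/36 per hour takes 3 hours.

3 hours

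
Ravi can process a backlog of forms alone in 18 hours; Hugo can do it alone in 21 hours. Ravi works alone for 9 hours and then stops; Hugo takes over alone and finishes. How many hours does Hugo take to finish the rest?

21/2 hours

In 9 hours Ravi does 9/18 = 1/2 of the job, leaving 1/2.
Hugo works at 1/21 per hour, so finishing takes 1/2 ÷ 1/21 = 21/2 hours.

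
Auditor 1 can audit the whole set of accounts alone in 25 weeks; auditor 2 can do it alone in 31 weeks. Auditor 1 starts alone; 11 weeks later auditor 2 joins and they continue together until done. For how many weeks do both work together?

In 11 weeks auditor 1 does 11/25 of the job, leaving 14/25.
Auditor 1 and auditor 2 together work at 56/775 per week, so finishing takes 14/25 ÷ 56/775 = 31/4 weeks.

31/4 weeks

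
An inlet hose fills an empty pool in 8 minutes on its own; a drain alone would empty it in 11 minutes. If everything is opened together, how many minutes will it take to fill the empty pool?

Net rate = 1/8 − 1/11 = (11 − 8)/88 = 3/88 per minute.
Filling time = 1 ÷ (3/88) = 88/3 minutes.

88/3 minutes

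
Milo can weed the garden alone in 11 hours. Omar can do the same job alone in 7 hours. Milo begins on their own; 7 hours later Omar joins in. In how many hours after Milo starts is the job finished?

In the first 7 hours Milo alone does 7/11 of the job, leaving 4/11.
Once everyone is working, combined rate: 1/11 + 1/7 = (7 + 11)/77 = 18/77 per hour.
Remaining 4/11 at 18/77 per hour takes 14/9 hours.
Total from the start = 7 + 14/9 = 77/9 hours.

77/9 hours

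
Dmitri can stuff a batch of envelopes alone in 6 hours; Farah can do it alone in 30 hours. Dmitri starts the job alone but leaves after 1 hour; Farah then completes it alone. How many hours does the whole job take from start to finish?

In 1 hour Dmitri does 1/6 of the job, leaving 5/6.
Farah works at 1/30 per hour, so finishing takes 5/6 ÷ 1/30 = 25 hours.
Total time = 1 + 25 = 26 hours.

26 hours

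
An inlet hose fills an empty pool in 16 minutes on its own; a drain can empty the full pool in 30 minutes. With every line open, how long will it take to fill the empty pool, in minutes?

Net rate = 1/16 − 1/30 = (15 − 8)/240 = 7/240 per minute.
Filling time = 1 ÷ (7/240) = 240/7 minutes.

240/7 minutes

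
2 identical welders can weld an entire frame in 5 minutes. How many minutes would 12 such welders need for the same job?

5/6 minutes

Total work is 2·5 = 10 welder-minutes.
With 12 welders: 10/12 = 5/6 minutes.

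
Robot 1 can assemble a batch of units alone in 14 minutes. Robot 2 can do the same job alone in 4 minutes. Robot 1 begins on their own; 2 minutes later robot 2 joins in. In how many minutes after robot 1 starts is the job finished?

14/3 minutes

In the first 2 minutes robot 1 alone does 2/14 = 1/7 of the job, leaving 6/7.
Once everyone is working, combined rate: 1/14 + 1/4 = (2 + 7)/28 = 9/28 per minute.
Remaining 6/7 at 9/28 per minute takes 8/3 minutes.
Total from the start = 2 + 8/3 = 14/3 minutes.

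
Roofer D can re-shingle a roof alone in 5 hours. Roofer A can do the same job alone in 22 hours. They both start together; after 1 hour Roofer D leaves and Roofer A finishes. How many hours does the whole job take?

88/5 hours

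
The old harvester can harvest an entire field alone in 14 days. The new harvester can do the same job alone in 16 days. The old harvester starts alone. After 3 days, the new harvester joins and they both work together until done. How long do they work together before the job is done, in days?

88/15 days

In the first 3 days the old harvester alone does 3/14 of the job, leaving 11/14.
Once everyone is working, combined rate: 1/14 + 1/16 = (8 + 7)/112 = 15/112 per day.
Remaining 11/14 at 15/112 per day takes 88/15 days.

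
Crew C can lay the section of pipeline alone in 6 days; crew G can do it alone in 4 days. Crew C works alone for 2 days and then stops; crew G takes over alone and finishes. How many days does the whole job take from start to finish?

14/3 days

In 2 days crew C does 2/6 = 1/3 of the job, leaving 2/3.
Crew G works at 1/4 per day, so finishing takes 2/3 ÷ 1/4 = 8/3 days.
Total time = 2 + 8/3 = 14/3 days.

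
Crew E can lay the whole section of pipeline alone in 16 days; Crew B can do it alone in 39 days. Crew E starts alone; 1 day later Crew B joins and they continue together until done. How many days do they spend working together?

In 1 day Crew E does 1/16 of the job, leaving 15/16.
Crew E and Crew B together work at 55/624 per day, so finishing takes 15/16 ÷ 55/624 = 117/11 days.

117/11 days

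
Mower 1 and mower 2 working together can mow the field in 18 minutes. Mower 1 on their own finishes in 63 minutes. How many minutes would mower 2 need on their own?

Combined rate is 1/18 per minute.
Known contribution: 1/63 per minute.
So mower 2's rate is 1/18 − 1/63 = 5/126, meaning 126/5 minutes alone.

126/5 minutes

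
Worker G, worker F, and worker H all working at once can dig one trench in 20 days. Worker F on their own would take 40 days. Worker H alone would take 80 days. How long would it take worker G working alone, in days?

Combined rate is 1/20 per day.
Known contribution: 1/40 + 1/80 = (2 + 1)/80 = 3/80 per day.
So worker G's rate is 1/20 − 3/80 = 1/80, meaning 80 days alone.

80 days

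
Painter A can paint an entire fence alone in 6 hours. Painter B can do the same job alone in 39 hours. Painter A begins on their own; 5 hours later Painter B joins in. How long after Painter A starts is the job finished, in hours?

88/15 hours

In the first 5 hours Painter A alone does 5/6 of the job, leaving 1/6.
Once everyone is working, combined rate: 1/6 + 1/39 = (13 + 2)/78 = 15/78 = 5/26 per hour.
Remaining 1/6 at 5/26 per hour takes 13/15 hours.
Total from the start = 5 + 13/15 = 88/15 hours.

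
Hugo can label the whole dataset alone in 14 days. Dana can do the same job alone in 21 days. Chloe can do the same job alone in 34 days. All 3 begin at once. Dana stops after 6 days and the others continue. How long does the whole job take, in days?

85/12 days

In the first 6 days the combined rate is 53/357, so 106/119 of the job is done, leaving 13/119.
After Dana leaves the rate is 12/119 per day; the remaining 13/119 takes 13/12 days.
Total = 6 + 13/12 = 85/12 days.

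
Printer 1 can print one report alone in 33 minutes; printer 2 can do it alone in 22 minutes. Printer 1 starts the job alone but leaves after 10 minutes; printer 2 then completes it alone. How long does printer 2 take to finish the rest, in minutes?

In 10 minutes printer 1 does 10/33 of the job, leaving 23/33.
Printer 2 works at 1/22 per minute, so finishing takes 23/33 ÷ 1/22 = 46/3 minutes.

46/3 minutes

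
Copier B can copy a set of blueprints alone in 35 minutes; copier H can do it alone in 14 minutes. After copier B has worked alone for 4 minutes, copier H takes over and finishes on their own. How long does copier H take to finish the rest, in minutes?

In 4 minutes copier B does 4/35 of the job, leaving 31/35.
Copier H works at 1/14 per minute, so finishing takes 31/35 ÷ 1/14 = 62/5 minutes.

62/5 minutes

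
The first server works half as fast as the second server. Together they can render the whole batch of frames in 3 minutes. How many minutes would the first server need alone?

9 minutes

Let the second server's rate be r; then the first server's rate is (1/2)r, so together (1/2 + 1)r = (3/2)r = 1/3.
Thus r = 2/9 per minute.
The second server alone: 9/2 minutes; the first server alone: 9 minutes.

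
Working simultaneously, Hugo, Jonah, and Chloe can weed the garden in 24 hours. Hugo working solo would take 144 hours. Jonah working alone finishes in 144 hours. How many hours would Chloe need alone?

36 hours

Combined rate is 1/24 per hour.
Known contribution: 1/144 + 1/144 = (1 + 1)/144 = 2/144 = 1/72 per hour.
So Chloe's rate is 1/24 − 1/72 = 1/36, meaning 36 hours alone.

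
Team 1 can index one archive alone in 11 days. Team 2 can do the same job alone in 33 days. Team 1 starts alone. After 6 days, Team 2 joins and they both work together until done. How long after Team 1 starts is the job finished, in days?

In the first 6 days Team 1 alone does 6/11 of the job, leaving 5/11.
Once everyone is working, combined rate: 1/11 + 1/33 = (3 + 1)/33 = 4/33 per day.
Remaining 5/11 at 4/33 per day takes 15/4 days.
Total from the start = 6 + 15/4 = 39/4 days.

39/4 days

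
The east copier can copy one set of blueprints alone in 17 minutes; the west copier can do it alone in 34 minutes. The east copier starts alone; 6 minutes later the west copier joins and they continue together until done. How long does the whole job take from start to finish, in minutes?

In 6 minutes the east copier does 6/17 of the job, leaving 11/17.
The east copier and the west copier together work at 3/34 per minute, so finishing takes 11/17 ÷ 3/34 = 22/3 minutes.
Total time = 6 + 22/3 = 40/3 minutes.

40/3 minutes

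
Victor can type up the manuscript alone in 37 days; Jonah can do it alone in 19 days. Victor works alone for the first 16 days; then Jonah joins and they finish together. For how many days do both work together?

In 16 days Victor does 16/37 of the job, leaving 21/37.
Victor and Jonah together work at 56/703 per day, so finishing takes 21/37 ÷ 56/703 = 57/8 days.

57/8 days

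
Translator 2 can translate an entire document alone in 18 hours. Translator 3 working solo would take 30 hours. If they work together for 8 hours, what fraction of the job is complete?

Combined rate: 1/18 + 1/30 = (5 + 3)/90 = 8/90 = 4/45 per hour.
In 8 hours they complete 8·4/45 = 32/45 of the job.

32/45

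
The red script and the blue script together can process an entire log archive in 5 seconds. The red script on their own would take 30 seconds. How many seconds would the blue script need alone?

Combined rate is 1/5 per second.
Known contribution: 1/30 per second.
So the blue script's rate is 1/5 − 1/30 = 1/6, meaning 6 seconds alone.

6 seconds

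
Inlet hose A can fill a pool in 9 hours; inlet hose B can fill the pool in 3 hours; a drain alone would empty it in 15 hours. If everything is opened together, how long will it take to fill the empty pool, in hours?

45/17 hours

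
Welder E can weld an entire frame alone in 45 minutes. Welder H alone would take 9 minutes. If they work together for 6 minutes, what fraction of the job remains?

Combined rate: 1/45 + 1/9 = (1 + 5)/45 = 6/45 = 2/15 per minute.
In 6 minutes they complete 6·2/15 = 4/5 of the job.
So 1/5 remains.

1/5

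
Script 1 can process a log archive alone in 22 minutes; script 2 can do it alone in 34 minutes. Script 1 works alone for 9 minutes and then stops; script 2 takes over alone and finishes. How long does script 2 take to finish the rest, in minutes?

221/11 minutes

In 9 minutes script 1 does 9/22 of the job, leaving 13/22.
Script 2 works at 1/34 per minute, so finishing takes 13/22 ÷ 1/34 = 221/11 minutes.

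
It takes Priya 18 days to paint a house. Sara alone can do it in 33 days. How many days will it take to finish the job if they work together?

198/17 days

Combined rate: 1/18 + 1/33 = (11 + 6)/198 = 17/198 per day.
Time = 1 ÷ (17/198) = 198/17 days.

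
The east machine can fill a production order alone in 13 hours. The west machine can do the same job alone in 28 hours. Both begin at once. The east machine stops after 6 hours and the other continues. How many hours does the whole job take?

196/13 hours

In the first 6 hours the combined rate is 41/364, so 123/182 of the job is done, leaving 59/182.
After the east machine leaves the rate is 1/28 per hour; the remaining 59/182 takes 118/13 hours.
Total = 6 + 118/13 = 196/13 hours.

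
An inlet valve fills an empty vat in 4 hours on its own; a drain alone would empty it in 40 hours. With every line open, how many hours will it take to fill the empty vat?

Net rate = 1/4 − 1/40 = (10 − 1)/40 = 9/40 per hour.
Filling time = 1 ÷ (9/40) = 40/9 hours.

40/9 hours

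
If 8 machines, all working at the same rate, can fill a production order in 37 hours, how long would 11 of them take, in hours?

296/11 hours

Total work is 8·37 = 296 machine-hours.
With 11 machines: 296/11 hours.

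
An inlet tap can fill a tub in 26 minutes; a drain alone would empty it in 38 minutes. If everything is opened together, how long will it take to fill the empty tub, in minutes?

Net rate = 1/26 − 1/38 = (19 − 13)/494 = 6/494 = 3/247 per minute.
Filling time = 1 ÷ (3/247) = 247/3 minutes.

247/3 minutes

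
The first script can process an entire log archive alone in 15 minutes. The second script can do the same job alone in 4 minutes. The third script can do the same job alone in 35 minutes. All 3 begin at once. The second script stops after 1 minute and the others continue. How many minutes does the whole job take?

In the first 1 minute the combined rate is 29/84, so 29/84 of the job is done, leaving 55/84.
After the second script leaves the rate is 2/21 per minute; the remaining 55/84 takes 55/8 minutes.
Total = 1 + 55/8 = 63/8 minutes.

63/8 minutes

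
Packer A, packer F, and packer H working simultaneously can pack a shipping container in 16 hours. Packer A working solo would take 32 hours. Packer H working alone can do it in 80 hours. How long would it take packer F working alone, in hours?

Combined rate is 1/16 per hour.
Known contribution: 1/32 + 1/80 = (5 + 2)/160 = 7/160 per hour.
So packer F's rate is 1/16 − 7/160 = 3/160, meaning 160/3 hours alone.

160/3 hours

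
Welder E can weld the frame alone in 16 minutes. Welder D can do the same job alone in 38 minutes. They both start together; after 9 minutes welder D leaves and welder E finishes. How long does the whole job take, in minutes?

In the first 9 minutes the combined rate is 27/304, so 243/304 of the job is done, leaving 61/304.
After welder D leaves the rate is 1/16 per minute; the remaining 61/304 takes 61/19 minutes.
Total = 9 + 61/19 = 232/19 minutes.

232/19 minutes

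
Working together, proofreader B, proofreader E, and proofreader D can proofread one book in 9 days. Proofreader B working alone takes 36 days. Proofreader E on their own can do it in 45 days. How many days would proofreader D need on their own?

Combined rate is 1/9 per day.
Known contribution: 1/36 + 1/45 = (5 + 4)/180 = 9/180 = 1/20 per day.
So proofreader D's rate is 1/9 − 1/20 = 11/180, meaning 180/11 days alone.

180/11 days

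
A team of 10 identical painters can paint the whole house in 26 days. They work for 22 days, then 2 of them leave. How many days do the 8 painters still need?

5 days

One painter does 1/260 of the job per day.
After 22 days with 10 painters, 11/13 is done (2/13 left).
With 8 painters the rate is 8/260 = 2/65, so the rest takes 2/13 ÷ 2/65 = 5 days.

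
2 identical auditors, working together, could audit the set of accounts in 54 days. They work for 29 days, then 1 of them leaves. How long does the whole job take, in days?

One auditor does 1/108 of the job per day.
After 29 days with 2 auditors, 29/54 is done (25/54 left).
With 1 auditor the rate is 1/108, so the rest takes 25/54 ÷ 1/108 = 50 days.
Total = 29 + 50 = 79 days.

79 days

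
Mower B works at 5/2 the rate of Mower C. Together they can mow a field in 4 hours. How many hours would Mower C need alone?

Let Mower C's rate be r; then Mower B's rate is (5/2)r, so together (5/2 + 1)r = (7/2)r = 1/4.
Thus r = 1/14 per hour.
Mower C alone: 14 hours; Mower B alone: 28/5 hours.

14 hours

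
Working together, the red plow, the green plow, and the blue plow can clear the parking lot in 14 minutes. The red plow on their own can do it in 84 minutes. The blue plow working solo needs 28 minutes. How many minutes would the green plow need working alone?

Combined rate is 1/14 per minute.
Known contribution: 1/84 + 1/28 = (1 + 3)/84 = 4/84 = 1/21 per minute.
So the green plow's rate is 1/14 − 1/21 = 1/42, meaning 42 minutes alone.

42 minutes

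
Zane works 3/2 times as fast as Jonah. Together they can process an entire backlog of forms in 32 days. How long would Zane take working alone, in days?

160/3 days

Let Jonah's rate be r; then Zane's rate is (3/2)r, so together (3/2 + 1)r = (5/2)r = 1/32.
Thus r = 1/80 per day.
Jonah alone: 80 days; Zane alone: 160/3 days.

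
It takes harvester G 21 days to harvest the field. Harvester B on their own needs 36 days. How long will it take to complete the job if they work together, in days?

252/19 days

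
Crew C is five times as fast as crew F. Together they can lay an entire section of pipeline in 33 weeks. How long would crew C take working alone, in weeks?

198/5 weeks

Let crew F's rate be r; then crew C's rate is 5r, so together (5 + 1)r = 6r = 1/33.
Thus r = 1/198 per week.
Crew F alone: 198 weeks; crew C alone: 198/5 weeks.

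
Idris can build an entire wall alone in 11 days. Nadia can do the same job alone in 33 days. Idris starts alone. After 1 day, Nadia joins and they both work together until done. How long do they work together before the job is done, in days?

15/2 days

In the first 1 day Idris alone does 1/11 of the job, leaving 10/11.
Once everyone is working, combined rate: 1/11 + 1/33 = (3 + 1)/33 = 4/33 per day.
Remaining 10/11 at 4/33 per day takes 15/2 days.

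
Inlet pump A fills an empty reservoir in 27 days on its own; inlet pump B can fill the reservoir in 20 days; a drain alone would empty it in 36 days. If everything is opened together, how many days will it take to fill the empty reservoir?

135/8 days

Net rate = 1/27 + 1/20 − 1/36 = (20 + 27 − 15)/540 = 32/540 = 8/135 per day.
Filling time = 1 ÷ (8/135) = 135/8 days.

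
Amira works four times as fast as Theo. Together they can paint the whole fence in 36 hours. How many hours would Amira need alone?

Let Theo's rate be r; then Amira's rate is 4r, so together (4 + 1)r = 5r = 1/36.
Thus r = 1/180 per hour.
Theo alone: 180 hours; Amira alone: 45 hours.

45 hours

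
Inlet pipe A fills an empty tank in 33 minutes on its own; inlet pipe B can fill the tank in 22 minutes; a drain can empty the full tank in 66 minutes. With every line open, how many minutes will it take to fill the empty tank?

33/2 minutes

Net rate = 1/33 + 1/22 − 1/66 = (2 + 3 − 1)/66 = 4/66 = 2/33 per minute.
Filling time = 1 ÷ (2/33) = 33/2 minutes.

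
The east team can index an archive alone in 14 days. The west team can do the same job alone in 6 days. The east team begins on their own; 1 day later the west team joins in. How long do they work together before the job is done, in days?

39/10 days

In the first 1 day the east team alone does 1/14 of the job, leaving 13/14.
Once everyone is working, combined rate: 1/14 + 1/6 = (3 + 7)/42 = 10/42 = 5/21 per day.
Remaining 13/14 at 5/21 per day takes 39/10 days.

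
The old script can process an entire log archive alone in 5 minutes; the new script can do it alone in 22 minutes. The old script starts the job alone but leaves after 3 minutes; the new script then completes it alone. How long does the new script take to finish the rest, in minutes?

44/5 minutes

In 3 minutes the old script does 3/5 of the job, leaving 2/5.
The new script works at 1/22 per minute, so finishing takes 2/5 ÷ 1/22 = 44/5 minutes.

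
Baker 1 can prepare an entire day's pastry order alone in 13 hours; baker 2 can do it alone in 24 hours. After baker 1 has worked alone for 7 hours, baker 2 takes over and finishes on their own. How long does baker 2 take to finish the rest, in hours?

144/13 hours

In 7 hours baker 1 does 7/13 of the job, leaving 6/13.
Baker 2 works at 1/24 per hour, so finishing takes 6/13 ÷ 1/24 = 144/13 hours.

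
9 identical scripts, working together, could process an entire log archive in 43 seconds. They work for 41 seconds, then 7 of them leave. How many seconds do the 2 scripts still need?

One script does 1/387 of the job per second.
After 41 seconds with 9 scripts, 41/43 is done (2/43 left).
With 2 scripts the rate is 2/387, so the rest takes 2/43 ÷ 2/387 = 9 seconds.

9 seconds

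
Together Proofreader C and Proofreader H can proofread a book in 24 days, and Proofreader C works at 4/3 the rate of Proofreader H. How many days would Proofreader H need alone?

56 days

Let Proofreader H's rate be r; then Proofreader C's rate is (4/3)r, so together (4/3 + 1)r = (7/3)r = 1/24.
Thus r = 1/56 per day.
Proofreader H alone: 56 days; Proofreader C alone: 42 days.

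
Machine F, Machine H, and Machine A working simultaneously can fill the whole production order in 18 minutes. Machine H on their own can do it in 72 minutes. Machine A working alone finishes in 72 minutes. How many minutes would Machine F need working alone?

Combined rate is 1/18 per minute.
Known contribution: 1/72 + 1/72 = (1 + 1)/72 = 2/72 = 1/36 per minute.
So Machine F's rate is 1/18 − 1/36 = 1/36, meaning 36 minutes alone.

36 minutes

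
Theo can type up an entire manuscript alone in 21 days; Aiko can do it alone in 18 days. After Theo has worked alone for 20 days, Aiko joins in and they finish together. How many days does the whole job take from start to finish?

266/13 days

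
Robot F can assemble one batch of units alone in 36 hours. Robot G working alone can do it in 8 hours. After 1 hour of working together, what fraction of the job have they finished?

11/72

Combined rate: 1/36 + 1/8 = (2 + 9)/72 = 11/72 per hour.
In 1 hour they complete 1·11/72 = 11/72 of the job.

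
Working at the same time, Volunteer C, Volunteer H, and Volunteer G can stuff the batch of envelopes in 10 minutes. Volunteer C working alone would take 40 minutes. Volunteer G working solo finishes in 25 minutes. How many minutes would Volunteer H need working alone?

Combined rate is 1/10 per minute.
Known contribution: 1/40 + 1/25 = (5 + 8)/200 = 13/200 per minute.
So Volunteer H's rate is 1/10 − 13/200 = 7/200, meaning 200/7 minutes alone.

200/7 minutes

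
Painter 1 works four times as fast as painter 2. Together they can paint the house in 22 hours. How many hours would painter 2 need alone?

110 hours

Let painter 2's rate be r; then painter 1's rate is 4r, so together (4 + 1)r = 5r = 1/22.
Thus r = 1/110 per hour.
Painter 2 alone: 110 hours; painter 1 alone: 55/2 hours.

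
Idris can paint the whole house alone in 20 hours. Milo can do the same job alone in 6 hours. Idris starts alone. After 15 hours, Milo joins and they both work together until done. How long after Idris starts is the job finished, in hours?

210/13 hours

In the first 15 hours Idris alone does 15/20 = 3/4 of the job, leaving 1/4.
Once everyone is working, combined rate: 1/20 + 1/6 = (3 + 10)/60 = 13/60 per hour.
Remaining 1/4 at 13/60 per hour takes 15/13 hours.
Total from the start = 15 + 15/13 = 210/13 hours.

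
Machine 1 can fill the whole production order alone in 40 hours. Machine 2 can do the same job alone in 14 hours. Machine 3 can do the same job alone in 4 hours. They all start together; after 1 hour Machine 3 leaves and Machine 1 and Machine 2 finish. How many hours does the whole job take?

In the first 1 hour the combined rate is 97/280, so 97/280 of the job is done, leaving 183/280.
After Machine 3 leaves the rate is 27/280 per hour; the remaining 183/280 takes 61/9 hours.
Total = 1 + 61/9 = 70/9 hours.

70/9 hours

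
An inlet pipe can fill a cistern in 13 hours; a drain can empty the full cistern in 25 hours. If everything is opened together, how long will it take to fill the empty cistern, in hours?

325/12 hours

Net rate = 1/13 − 1/25 = (25 − 13)/325 = 12/325 per hour.
Filling time = 1 ÷ (12/325) = 325/12 hours.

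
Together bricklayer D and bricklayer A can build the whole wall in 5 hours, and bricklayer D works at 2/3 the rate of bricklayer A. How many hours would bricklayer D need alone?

Let bricklayer A's rate be r; then bricklayer D's rate is (2/3)r, so together (2/3 + 1)r = (5/3)r = 1/5.
Thus r = 3/25 per hour.
Bricklayer A alone: 25/3 hours; bricklayer D alone: 25/2 hours.

25/2 hours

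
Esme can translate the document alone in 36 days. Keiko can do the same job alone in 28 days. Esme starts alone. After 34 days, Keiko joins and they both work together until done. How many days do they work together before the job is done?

7/8 days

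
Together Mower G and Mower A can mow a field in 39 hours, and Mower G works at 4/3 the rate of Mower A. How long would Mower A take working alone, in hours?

Let Mower A's rate be r; then Mower G's rate is (4/3)r, so together (4/3 + 1)r = (7/3)r = 1/39.
Thus r = 1/91 per hour.
Mower A alone: 91 hours; Mower G alone: 273/4 hours.

91 hours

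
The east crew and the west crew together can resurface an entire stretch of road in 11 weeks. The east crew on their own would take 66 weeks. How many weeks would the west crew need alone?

Combined rate is 1/11 per week.
Known contribution: 1/66 per week.
So the west crew's rate is 1/11 − 1/66 = 5/66, meaning 66/5 weeks alone.

66/5 weeks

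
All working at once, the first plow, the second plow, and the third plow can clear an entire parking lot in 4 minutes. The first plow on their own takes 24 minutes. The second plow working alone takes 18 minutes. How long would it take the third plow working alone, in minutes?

72/11 minutes

Combined rate is 1/4 per minute.
Known contribution: 1/24 + 1/18 = (3 + 4)/72 = 7/72 per minute.
So the third plow's rate is 1/4 − 7/72 = 11/72, meaning 72/11 minutes alone.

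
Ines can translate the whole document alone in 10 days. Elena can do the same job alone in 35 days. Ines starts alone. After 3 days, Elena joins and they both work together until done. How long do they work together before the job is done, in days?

In the first 3 days Ines alone does 3/10 of the job, leaving 7/10.
Once everyone is working, combined rate: 1/10 + 1/35 = (7 + 2)/70 = 9/70 per day.
Remaining 7/10 at 9/70 per day takes 49/9 days.

49/9 days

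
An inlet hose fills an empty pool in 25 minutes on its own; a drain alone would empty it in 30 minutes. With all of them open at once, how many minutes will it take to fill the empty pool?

Net rate = 1/25 − 1/30 = (6 − 5)/150 = 1/150 per minute.
Filling time = 1 ÷ (1/150) = 150 minutes.

150 minutes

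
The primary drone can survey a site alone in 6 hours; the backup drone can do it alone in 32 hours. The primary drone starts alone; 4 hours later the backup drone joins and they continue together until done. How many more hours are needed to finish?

In 4 hours the primary drone does 4/6 = 2/3 of the job, leaving 1/3.
The primary drone and the backup drone together work at 19/96 per hour, so finishing takes 1/3 ÷ 19/96 = 32/19 hours.

32/19 hours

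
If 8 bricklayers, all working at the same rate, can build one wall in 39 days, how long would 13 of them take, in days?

Total work is 8·39 = 312 bricklayer-days.
With 13 bricklayers: 312/13 = 24 days.

24 days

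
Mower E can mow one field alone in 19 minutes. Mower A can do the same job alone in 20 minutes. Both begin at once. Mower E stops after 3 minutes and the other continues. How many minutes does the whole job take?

320/19 minutes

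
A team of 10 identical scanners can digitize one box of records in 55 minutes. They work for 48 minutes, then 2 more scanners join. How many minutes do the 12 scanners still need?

One scanner does 1/550 of the job per minute.
After 48 minutes with 10 scanners, 48/55 is done (7/55 left).
With 12 scanners the rate is 12/550 = 6/275, so the rest takes 7/55 ÷ 6/275 = 35/6 minutes.

35/6 minutes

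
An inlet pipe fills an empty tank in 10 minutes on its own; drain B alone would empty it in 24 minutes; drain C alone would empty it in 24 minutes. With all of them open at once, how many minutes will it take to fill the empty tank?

Net rate = 1/10 − 1/24 − 1/24 = (12 − 5 − 5)/120 = 2/120 = 1/60 per minute.
Filling time = 1 ÷ (1/60) = 60 minutes.

60 minutes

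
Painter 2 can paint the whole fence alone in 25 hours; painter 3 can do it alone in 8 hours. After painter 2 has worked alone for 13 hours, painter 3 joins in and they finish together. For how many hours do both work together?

32/11 hours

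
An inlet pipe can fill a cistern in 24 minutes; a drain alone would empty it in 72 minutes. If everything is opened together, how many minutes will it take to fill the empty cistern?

36 minutes

Net rate = 1/24 − 1/72 = (3 − 1)/72 = 2/72 = 1/36 per minute.
Filling time = 1 ÷ (1/36) = 36 minutes.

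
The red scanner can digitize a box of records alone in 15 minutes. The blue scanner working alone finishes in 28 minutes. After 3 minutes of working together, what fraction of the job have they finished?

Combined rate: 1/15 + 1/28 = (28 + 15)/420 = 43/420 per minute.
In 3 minutes they complete 3·43/420 = 43/140 of the job.

43/140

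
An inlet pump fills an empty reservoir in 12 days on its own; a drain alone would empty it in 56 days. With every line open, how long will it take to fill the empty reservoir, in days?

Net rate = 1/12 − 1/56 = (14 − 3)/168 = 11/168 per day.
Filling time = 1 ÷ (11/168) = 168/11 days.

168/11 days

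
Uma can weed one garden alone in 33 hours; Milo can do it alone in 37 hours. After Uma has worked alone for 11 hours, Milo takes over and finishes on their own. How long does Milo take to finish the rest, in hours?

In 11 hours Uma does 11/33 = 1/3 of the job, leaving 2/3.
Milo works at 1/37 per hour, so finishing takes 2/3 ÷ 1/37 = 74/3 hours.

74/3 hours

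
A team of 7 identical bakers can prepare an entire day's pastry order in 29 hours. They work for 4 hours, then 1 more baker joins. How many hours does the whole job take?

207/8 hours

One baker does 1/203 of the job per hour.
After 4 hours with 7 bakers, 4/29 is done (25/29 left).
With 8 bakers the rate is 8/203, so the rest takes 25/29 ÷ 8/203 = 175/8 hours.
Total = 4 + 175/8 = 207/8 hours.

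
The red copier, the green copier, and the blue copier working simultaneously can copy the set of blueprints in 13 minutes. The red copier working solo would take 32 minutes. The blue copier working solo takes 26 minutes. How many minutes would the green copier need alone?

Combined rate is 1/13 per minute.
Known contribution: 1/32 + 1/26 = (13 + 16)/416 = 29/416 per minute.
So the green copier's rate is 1/13 − 29/416 = 3/416, meaning 416/3 minutes alone.

416/3 minutes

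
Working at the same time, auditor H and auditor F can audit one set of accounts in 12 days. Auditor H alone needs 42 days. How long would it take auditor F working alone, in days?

Combined rate is 1/12 per day.
Known contribution: 1/42 per day.
So auditor F's rate is 1/12 − 1/42 = 5/84, meaning 84/5 days alone.

84/5 days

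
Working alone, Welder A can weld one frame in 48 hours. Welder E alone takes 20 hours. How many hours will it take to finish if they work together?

240/17 hours

Combined rate: 1/48 + 1/20 = (5 + 12)/240 = 17/240 per hour.
Time = 1 ÷ (17/240) = 240/17 hours.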